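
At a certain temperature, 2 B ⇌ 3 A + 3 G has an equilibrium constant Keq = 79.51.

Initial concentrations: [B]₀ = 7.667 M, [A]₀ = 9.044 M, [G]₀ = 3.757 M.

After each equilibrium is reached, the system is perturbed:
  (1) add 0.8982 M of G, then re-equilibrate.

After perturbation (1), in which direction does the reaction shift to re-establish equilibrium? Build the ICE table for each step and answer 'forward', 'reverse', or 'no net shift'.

Q₀ = 667.4 vs Keq = 79.51 ⇒ Q>K, reverse
Step 1:
                   B          A          G
  I            7.667      9.044      3.757
  C           0.9313     -1.397     -1.397
  E            8.598      7.647       2.36
  solve Keq expr → x = -0.4656; check Q = 79.51
Then add 0.8982 M of G.
Step 2:
                   B          A          G
  I            8.598      7.647      3.258
  C           0.4082    -0.6122    -0.6122
  E            9.006      7.035      2.646
  solve Keq expr → x = -0.2041; check Q = 79.51

Direction: reverse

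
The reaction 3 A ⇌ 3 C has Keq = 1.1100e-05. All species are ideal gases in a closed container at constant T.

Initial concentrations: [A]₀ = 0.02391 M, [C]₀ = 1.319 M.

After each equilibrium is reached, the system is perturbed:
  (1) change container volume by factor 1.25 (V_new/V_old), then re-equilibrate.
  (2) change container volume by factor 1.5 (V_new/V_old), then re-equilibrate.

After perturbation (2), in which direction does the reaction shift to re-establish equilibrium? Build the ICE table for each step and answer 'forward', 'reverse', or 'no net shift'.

Direction: no net shift

Q₀ = 1.6788e+05 vs Keq = 1.1100e-05 ⇒ Q>K, reverse
Step 1:
                   A          C
  init       0.02391      1.319
  Δ             1.29      -1.29
  eq           1.314     0.0293
  solve Keq expr → x = -0.4299; check Q = 1.1100e-05
Then change container volume by factor 1.25 (V_new/V_old).
Step 2:
                   A          C
  init         1.051    0.02344
  Δ                0          0
  eq           1.051    0.02344
  solve Keq expr → x = 0; check Q = 1.1100e-05
Then change container volume by factor 1.5 (V_new/V_old).
Step 3:
                   A          C
  init        0.7006    0.01563
  Δ                0          0
  eq          0.7006    0.01563
  solve Keq expr → x = 0; check Q = 1.1100e-05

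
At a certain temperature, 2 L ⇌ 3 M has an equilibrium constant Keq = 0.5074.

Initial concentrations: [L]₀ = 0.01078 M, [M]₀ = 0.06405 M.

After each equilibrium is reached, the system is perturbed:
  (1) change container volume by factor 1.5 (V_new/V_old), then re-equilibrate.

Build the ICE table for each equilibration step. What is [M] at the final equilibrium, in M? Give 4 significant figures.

[M]_eq = 0.03793 M

Q₀ = 2.261 vs Keq = 0.5074 ⇒ Q>K, reverse
Step 1:
                    L           M
  Initial     0.01078     0.06405
  Change     0.006779    -0.01017
  Equil       0.01756     0.05388
  solve Keq expr → x = -0.003389; check Q = 0.5074
Then change container volume by factor 1.5 (V_new/V_old).
Step 2:
                    L           M
  Initial     0.01171     0.03592
  Change    -0.001337    0.002005
  Equil       0.01037     0.03793
  solve Keq expr → x = 6.6836e-04; check Q = 0.5074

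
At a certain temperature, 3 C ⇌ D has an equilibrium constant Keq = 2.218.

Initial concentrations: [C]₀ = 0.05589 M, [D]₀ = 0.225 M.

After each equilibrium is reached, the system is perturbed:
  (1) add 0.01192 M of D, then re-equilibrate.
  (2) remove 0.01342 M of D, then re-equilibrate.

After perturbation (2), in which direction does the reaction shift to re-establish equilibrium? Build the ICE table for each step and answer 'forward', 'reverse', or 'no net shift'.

Direction: forward

Q₀ = 1289 vs Keq = 2.218 ⇒ Q>K, reverse
Step 1:
                    C           D
  init        0.05589       0.225
  Δ            0.3204     -0.1068
  eq           0.3763      0.1182
  solve Keq expr → x = -0.1068; check Q = 2.218
Then add 0.01192 M of D.
Step 2:
                    C           D
  init         0.3763      0.1301
  Δ          0.009178   -0.003059
  eq           0.3855      0.1271
  solve Keq expr → x = -0.003059; check Q = 2.218
Then remove 0.01342 M of D.
Step 3:
                    C           D
  init         0.3855      0.1136
  Δ          -0.01036    0.003452
  eq           0.3751      0.1171
  solve Keq expr → x = 0.003452; check Q = 2.218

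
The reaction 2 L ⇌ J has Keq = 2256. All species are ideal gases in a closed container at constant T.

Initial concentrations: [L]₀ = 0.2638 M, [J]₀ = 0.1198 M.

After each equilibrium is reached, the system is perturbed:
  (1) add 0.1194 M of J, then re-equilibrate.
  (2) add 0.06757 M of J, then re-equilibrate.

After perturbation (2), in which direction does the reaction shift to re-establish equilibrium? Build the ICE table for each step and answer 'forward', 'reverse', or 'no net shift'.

Q₀ = 1.722 vs Keq = 2256 ⇒ Q<K, forward
Step 1:
                    L           J
  I            0.2638      0.1198
  C           -0.2533      0.1267
  E           0.01045      0.2465
  solve Keq expr → x = 0.1267; check Q = 2256
Then add 0.1194 M of J.
Step 2:
                    L           J
  I           0.01045      0.3659
  C          0.002263   -0.001131
  E           0.01272      0.3647
  solve Keq expr → x = -0.001131; check Q = 2256
Then add 0.06757 M of J.
Step 3:
                    L           J
  I           0.01272      0.4323
  C          0.001119 -5.5940e-04
  E           0.01383      0.4318
  solve Keq expr → x = -5.5940e-04; check Q = 2256

Direction: reverse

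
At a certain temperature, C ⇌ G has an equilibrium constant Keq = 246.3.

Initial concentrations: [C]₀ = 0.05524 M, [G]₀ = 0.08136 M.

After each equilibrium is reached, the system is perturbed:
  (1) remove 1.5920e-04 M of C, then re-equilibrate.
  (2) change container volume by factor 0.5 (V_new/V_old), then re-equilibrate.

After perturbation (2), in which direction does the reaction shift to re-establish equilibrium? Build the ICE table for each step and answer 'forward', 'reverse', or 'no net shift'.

Q₀ = 1.473 vs Keq = 246.3 ⇒ Q<K, forward
Step 1:
                   C          G
  I          0.05524    0.08136
  C         -0.05469    0.05469
  E       5.5237e-04      0.136
  solve Keq expr → x = 0.05469; check Q = 246.3
Then remove 1.5920e-04 M of C.
Step 2:
                   C          G
  I       3.9317e-04      0.136
  C       1.5856e-04 -1.5856e-04
  E       5.5172e-04     0.1359
  solve Keq expr → x = -1.5856e-04; check Q = 246.3
Then change container volume by factor 0.5 (V_new/V_old).
Step 3:
                   C          G
  I         0.001103     0.2718
  C                0          0
  E         0.001103     0.2718
  solve Keq expr → x = 0; check Q = 246.3

Direction: no net shift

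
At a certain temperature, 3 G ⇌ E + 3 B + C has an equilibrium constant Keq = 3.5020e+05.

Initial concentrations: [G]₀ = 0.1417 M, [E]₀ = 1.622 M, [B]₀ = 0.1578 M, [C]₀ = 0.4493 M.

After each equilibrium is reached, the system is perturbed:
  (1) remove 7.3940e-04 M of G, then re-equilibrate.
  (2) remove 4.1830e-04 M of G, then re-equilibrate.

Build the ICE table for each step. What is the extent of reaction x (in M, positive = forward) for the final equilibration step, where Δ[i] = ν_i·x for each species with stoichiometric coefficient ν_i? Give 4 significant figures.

Q₀ = 1.006 vs Keq = 3.5020e+05 ⇒ Q<K, forward
Step 1:
                  G         E         B         C
  I          0.1417     1.622    0.1578    0.4493
  C         -0.1378   0.04592    0.1378   0.04592
  E        0.003934     1.668    0.2956    0.4952
  solve Keq expr → x = 0.04592; check Q = 3.5020e+05
Then remove 7.3940e-04 M of G.
Step 2:
                  G         E         B         C
  I        0.003195     1.668    0.2956    0.4952
  C       7.2887e-04 -2.4296e-04 -7.2887e-04 -2.4296e-04
  E        0.003924     1.668    0.2948     0.495
  solve Keq expr → x = -2.4296e-04; check Q = 3.5020e+05
Then remove 4.1830e-04 M of G.
Step 3:
                  G         E         B         C
  I        0.003506     1.668    0.2948     0.495
  C       4.1234e-04 -1.3745e-04 -4.1234e-04 -1.3745e-04
  E        0.003918     1.668    0.2944    0.4948
  solve Keq expr → x = -1.3745e-04; check Q = 3.5020e+05

x = -1.3745e-04 M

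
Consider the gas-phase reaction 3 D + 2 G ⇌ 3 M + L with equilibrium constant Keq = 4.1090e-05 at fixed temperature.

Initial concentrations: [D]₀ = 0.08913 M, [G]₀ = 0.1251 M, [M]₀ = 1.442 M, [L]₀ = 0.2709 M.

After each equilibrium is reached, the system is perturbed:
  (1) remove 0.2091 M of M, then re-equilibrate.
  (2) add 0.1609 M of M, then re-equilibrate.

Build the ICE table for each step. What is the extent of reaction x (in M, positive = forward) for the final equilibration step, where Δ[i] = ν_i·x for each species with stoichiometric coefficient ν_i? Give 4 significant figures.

x = -1.1129e-04 M

Q₀ = 7.3302e+04 vs Keq = 4.1090e-05 ⇒ Q>K, reverse
Step 1:
                    D           G           M           L
  I           0.08913      0.1251       1.442      0.2709
  C            0.8125      0.5417     -0.8125     -0.2708
  E            0.9017      0.6668      0.6295  5.3697e-05
  solve Keq expr → x = -0.2708; check Q = 4.1090e-05
Then remove 0.2091 M of M.
Step 2:
                    D           G           M           L
  I            0.9017      0.6668      0.4204  5.3697e-05
  C       -3.7727e-04 -2.5151e-04  3.7727e-04  1.2576e-04
  E            0.9013      0.6665      0.4207  1.7945e-04
  solve Keq expr → x = 1.2576e-04; check Q = 4.1090e-05
Then add 0.1609 M of M.
Step 3:
                    D           G           M           L
  I            0.9013      0.6665      0.5816  1.7945e-04
  C        3.3387e-04  2.2258e-04 -3.3387e-04 -1.1129e-04
  E            0.9016      0.6668      0.5813  6.8163e-05
  solve Keq expr → x = -1.1129e-04; check Q = 4.1090e-05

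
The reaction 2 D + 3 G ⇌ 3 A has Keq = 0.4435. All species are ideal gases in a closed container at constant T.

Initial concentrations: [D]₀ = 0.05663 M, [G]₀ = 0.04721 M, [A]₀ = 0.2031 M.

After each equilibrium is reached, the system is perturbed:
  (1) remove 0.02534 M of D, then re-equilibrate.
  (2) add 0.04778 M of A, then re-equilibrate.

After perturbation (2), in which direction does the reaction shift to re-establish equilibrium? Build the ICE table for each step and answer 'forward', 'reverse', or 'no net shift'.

Q₀ = 2.4828e+04 vs Keq = 0.4435 ⇒ Q>K, reverse
Step 1:
                    D           G           A
  Initial     0.05663     0.04721      0.2031
  Change       0.1046       0.157      -0.157
  Equil        0.1613      0.2042     0.04613
  solve Keq expr → x = -0.05232; check Q = 0.4435
Then remove 0.02534 M of D.
Step 2:
                    D           G           A
  Initial      0.1359      0.2042     0.04613
  Change     0.002475    0.003713   -0.003713
  Equil        0.1384      0.2079     0.04242
  solve Keq expr → x = -0.001238; check Q = 0.4435
Then add 0.04778 M of A.
Step 3:
                    D           G           A
  Initial      0.1384      0.2079      0.0902
  Change      0.02344     0.03516    -0.03516
  Equil        0.1618       0.243     0.05505
  solve Keq expr → x = -0.01172; check Q = 0.4435

Direction: reverse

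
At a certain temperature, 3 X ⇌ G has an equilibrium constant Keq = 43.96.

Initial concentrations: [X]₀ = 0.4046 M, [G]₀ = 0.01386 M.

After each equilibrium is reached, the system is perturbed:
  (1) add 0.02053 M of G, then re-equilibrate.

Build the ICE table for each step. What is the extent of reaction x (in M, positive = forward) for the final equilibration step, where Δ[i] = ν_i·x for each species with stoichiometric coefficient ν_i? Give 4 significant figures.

x = -0.002436 M

Q₀ = 0.2093 vs Keq = 43.96 ⇒ Q<K, forward
Step 1:
                  X         G
  Initial    0.4046   0.01386
  Change    -0.2712   0.09041
  Equil      0.1334    0.1043
  solve Keq expr → x = 0.09041; check Q = 43.96
Then add 0.02053 M of G.
Step 2:
                  X         G
  Initial    0.1334    0.1248
  Change   0.007307 -0.002436
  Equil      0.1407    0.1224
  solve Keq expr → x = -0.002436; check Q = 43.96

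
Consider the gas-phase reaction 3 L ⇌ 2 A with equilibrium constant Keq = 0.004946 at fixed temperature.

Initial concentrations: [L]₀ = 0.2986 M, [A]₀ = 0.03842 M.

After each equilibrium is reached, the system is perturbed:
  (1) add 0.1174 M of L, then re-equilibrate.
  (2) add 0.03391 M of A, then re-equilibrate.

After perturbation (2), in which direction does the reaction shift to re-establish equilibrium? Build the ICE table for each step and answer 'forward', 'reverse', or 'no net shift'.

Direction: reverse

Q₀ = 0.05544 vs Keq = 0.004946 ⇒ Q>K, reverse
Step 1:
                    L           A
  I            0.2986     0.03842
  C           0.03711    -0.02474
  E            0.3357     0.01368
  solve Keq expr → x = -0.01237; check Q = 0.004946
Then add 0.1174 M of L.
Step 2:
                    L           A
  I            0.4531     0.01368
  C          -0.01054    0.007027
  E            0.4426     0.02071
  solve Keq expr → x = 0.003513; check Q = 0.004946
Then add 0.03391 M of A.
Step 3:
                    L           A
  I            0.4426     0.05462
  C           0.04591    -0.03061
  E            0.4885     0.02401
  solve Keq expr → x = -0.0153; check Q = 0.004946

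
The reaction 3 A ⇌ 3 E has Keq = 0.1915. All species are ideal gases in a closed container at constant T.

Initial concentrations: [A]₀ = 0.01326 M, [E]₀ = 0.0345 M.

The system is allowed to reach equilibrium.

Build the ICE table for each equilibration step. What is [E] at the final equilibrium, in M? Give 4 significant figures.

Q₀ = 17.61 vs Keq = 0.1915 ⇒ Q>K, reverse
Step 1:
                   A          E
  I          0.01326     0.0345
  C          0.01704   -0.01704
  E           0.0303    0.01746
  solve Keq expr → x = -0.005679; check Q = 0.1915

[E]_eq = 0.01746 M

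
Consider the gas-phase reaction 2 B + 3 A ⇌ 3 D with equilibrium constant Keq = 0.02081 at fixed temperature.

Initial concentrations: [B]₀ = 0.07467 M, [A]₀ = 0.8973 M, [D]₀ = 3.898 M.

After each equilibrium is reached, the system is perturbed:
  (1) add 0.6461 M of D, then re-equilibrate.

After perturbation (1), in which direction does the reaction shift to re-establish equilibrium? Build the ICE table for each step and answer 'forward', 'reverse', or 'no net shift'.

Direction: reverse

Q₀ = 1.4703e+04 vs Keq = 0.02081 ⇒ Q>K, reverse
Step 1:
                   B          A          D
  Initial    0.07467     0.8973      3.898
  Change       1.684      2.526     -2.526
  Equil        1.759      3.423      1.372
  solve Keq expr → x = -0.842; check Q = 0.02081
Then add 0.6461 M of D.
Step 2:
                   B          A          D
  Initial      1.759      3.423      2.018
  Change      0.2425     0.3638    -0.3638
  Equil        2.001      3.787      1.654
  solve Keq expr → x = -0.1213; check Q = 0.02081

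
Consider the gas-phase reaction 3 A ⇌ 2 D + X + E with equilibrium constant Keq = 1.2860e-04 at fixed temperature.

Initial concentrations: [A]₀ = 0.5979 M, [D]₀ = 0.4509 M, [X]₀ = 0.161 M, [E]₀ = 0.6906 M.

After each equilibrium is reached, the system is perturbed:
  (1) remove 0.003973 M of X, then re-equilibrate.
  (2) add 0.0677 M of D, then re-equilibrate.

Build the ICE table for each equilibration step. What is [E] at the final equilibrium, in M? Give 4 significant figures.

Q₀ = 0.1058 vs Keq = 1.2860e-04 ⇒ Q>K, reverse
Step 1:
                    A           D           X           E
  I            0.5979      0.4509       0.161      0.6906
  C            0.4479     -0.2986     -0.1493     -0.1493
  E             1.046      0.1523     0.01171      0.5413
  solve Keq expr → x = -0.1493; check Q = 1.2860e-04
Then remove 0.003973 M of X.
Step 2:
                    A           D           X           E
  I             1.046      0.1523    0.007738      0.5413
  C         -0.008491    0.005661     0.00283     0.00283
  E             1.037       0.158     0.01057      0.5441
  solve Keq expr → x = 0.00283; check Q = 1.2860e-04
Then add 0.0677 M of D.
Step 3:
                    A           D           X           E
  I             1.037      0.2257     0.01057      0.5441
  C           0.01396   -0.009307   -0.004653   -0.004653
  E             1.051      0.2164    0.005915      0.5395
  solve Keq expr → x = -0.004653; check Q = 1.2860e-04

[E]_eq = 0.5395 M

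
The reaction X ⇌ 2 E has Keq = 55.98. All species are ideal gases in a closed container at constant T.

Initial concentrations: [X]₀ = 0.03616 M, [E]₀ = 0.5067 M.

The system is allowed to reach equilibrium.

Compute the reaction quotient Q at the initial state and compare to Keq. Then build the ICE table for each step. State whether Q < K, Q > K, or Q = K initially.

Q₀ = 7.1; Q < K (proceeds forward)

Q₀ = 7.1 vs Keq = 55.98 ⇒ Q<K, forward
Step 1:
                  X         E
  I         0.03616    0.5067
  C        -0.03041   0.06081
  E        0.005753    0.5675
  solve Keq expr → x = 0.03041; check Q = 55.98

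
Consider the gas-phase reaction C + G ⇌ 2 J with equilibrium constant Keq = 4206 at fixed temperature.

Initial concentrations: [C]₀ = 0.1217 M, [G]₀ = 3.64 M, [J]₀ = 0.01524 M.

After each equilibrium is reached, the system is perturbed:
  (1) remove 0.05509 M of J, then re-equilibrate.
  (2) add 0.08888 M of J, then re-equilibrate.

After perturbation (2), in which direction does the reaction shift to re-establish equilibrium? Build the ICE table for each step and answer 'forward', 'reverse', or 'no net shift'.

Direction: reverse

Q₀ = 5.2430e-04 vs Keq = 4206 ⇒ Q<K, forward
Step 1:
                    C           G           J
  I            0.1217        3.64     0.01524
  C           -0.1217     -0.1217      0.2434
  E        4.5202e-06       3.518      0.2586
  solve Keq expr → x = 0.1217; check Q = 4206
Then remove 0.05509 M of J.
Step 2:
                    C           G           J
  I        4.5202e-06       3.518      0.2035
  C       -1.7205e-06 -1.7205e-06  3.4410e-06
  E        2.7997e-06       3.518      0.2035
  solve Keq expr → x = 1.7205e-06; check Q = 4206
Then add 0.08888 M of J.
Step 3:
                    C           G           J
  I        2.7997e-06       3.518      0.2924
  C        2.9787e-06  2.9787e-06 -5.9573e-06
  E        5.7784e-06       3.518      0.2924
  solve Keq expr → x = -2.9787e-06; check Q = 4206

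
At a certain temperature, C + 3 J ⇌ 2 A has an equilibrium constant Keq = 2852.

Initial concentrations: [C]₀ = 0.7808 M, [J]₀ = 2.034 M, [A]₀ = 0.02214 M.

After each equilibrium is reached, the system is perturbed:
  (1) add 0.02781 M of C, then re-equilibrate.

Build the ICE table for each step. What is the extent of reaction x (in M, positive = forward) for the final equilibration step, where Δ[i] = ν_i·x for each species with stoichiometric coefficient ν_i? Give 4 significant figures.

Q₀ = 7.4604e-05 vs Keq = 2852 ⇒ Q<K, forward
Step 1:
                  C         J         A
  init       0.7808     2.034   0.02214
  Δ         -0.6265    -1.879     1.253
  eq         0.1543    0.1546     1.275
  solve Keq expr → x = 0.6265; check Q = 2852
Then add 0.02781 M of C.
Step 2:
                  C         J         A
  init       0.1821    0.1546     1.275
  Δ       -0.002426 -0.007278  0.004852
  eq         0.1797    0.1473      1.28
  solve Keq expr → x = 0.002426; check Q = 2852

x = 0.002426 M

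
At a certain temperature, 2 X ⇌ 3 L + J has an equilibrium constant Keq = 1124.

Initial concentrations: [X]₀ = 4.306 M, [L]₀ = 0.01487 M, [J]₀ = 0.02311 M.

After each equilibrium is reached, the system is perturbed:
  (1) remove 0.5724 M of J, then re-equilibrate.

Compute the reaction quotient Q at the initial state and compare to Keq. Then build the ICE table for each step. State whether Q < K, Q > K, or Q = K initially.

Q₀ = 4.0981e-09; Q < K (proceeds forward)

Q₀ = 4.0981e-09 vs Keq = 1124 ⇒ Q<K, forward
Step 1:
                    X           L           J
  init          4.306     0.01487     0.02311
  Δ            -3.754       5.631       1.877
  eq           0.5517       5.646         1.9
  solve Keq expr → x = 1.877; check Q = 1124
Then remove 0.5724 M of J.
Step 2:
                    X           L           J
  init         0.5517       5.646       1.328
  Δ          -0.07108      0.1066     0.03554
  eq           0.4806       5.753       1.363
  solve Keq expr → x = 0.03554; check Q = 1124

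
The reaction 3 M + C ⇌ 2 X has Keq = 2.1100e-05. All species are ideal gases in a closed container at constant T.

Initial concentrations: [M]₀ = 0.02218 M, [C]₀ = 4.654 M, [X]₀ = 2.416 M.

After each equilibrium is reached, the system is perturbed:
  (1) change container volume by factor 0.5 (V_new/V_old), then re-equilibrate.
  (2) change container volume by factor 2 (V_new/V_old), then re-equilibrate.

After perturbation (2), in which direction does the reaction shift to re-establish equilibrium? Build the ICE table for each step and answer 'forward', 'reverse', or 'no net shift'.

Direction: reverse

Q₀ = 1.1494e+05 vs Keq = 2.1100e-05 ⇒ Q>K, reverse
Step 1:
                  M         C         X
  init      0.02218     4.654     2.416
  Δ           3.513     1.171    -2.342
  eq          3.536     5.825    0.0737
  solve Keq expr → x = -1.171; check Q = 2.1100e-05
Then change container volume by factor 0.5 (V_new/V_old).
Step 2:
                  M         C         X
  init        7.071     11.65    0.1474
  Δ         -0.2012  -0.06705    0.1341
  eq           6.87     11.58    0.2815
  solve Keq expr → x = 0.06705; check Q = 2.1100e-05
Then change container volume by factor 2 (V_new/V_old).
Step 3:
                  M         C         X
  init        3.435     5.792    0.1408
  Δ          0.1006   0.03353  -0.06705
  eq          3.536     5.825    0.0737
  solve Keq expr → x = -0.03353; check Q = 2.1100e-05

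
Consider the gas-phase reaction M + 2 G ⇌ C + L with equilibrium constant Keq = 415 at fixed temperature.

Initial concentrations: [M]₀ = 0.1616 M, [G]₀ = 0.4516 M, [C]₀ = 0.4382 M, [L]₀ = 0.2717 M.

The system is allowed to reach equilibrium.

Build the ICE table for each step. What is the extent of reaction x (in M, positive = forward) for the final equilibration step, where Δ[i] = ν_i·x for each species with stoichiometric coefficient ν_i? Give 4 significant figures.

Q₀ = 3.613 vs Keq = 415 ⇒ Q<K, forward
Step 1:
                    M           G           C           L
  Initial      0.1616      0.4516      0.4382      0.2717
  Change      -0.1414     -0.2827      0.1414      0.1414
  Equil       0.02023      0.1689      0.5796      0.4131
  solve Keq expr → x = 0.1414; check Q = 415

x = 0.1414 M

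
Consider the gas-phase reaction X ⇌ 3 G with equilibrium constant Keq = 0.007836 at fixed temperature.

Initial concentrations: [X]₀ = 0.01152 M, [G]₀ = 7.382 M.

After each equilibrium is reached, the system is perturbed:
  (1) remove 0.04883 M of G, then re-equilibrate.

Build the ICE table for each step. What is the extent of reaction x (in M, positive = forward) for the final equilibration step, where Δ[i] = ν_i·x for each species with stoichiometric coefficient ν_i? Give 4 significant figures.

Q₀ = 3.4920e+04 vs Keq = 0.007836 ⇒ Q>K, reverse
Step 1:
                   X          G
  Initial    0.01152      7.382
  Change       2.372     -7.117
  Equil        2.384     0.2653
  solve Keq expr → x = -2.372; check Q = 0.007836
Then remove 0.04883 M of G.
Step 2:
                   X          G
  Initial      2.384     0.2165
  Change    -0.01608    0.04823
  Equil        2.368     0.2647
  solve Keq expr → x = 0.01608; check Q = 0.007836

x = 0.01608 M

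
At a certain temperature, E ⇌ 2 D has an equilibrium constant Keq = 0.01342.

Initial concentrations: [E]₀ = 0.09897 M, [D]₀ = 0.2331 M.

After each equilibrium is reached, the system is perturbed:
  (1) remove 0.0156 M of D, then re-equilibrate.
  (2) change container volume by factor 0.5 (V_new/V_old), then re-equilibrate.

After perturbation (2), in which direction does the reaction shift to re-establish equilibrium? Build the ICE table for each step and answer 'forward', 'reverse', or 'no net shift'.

Direction: reverse

Q₀ = 0.549 vs Keq = 0.01342 ⇒ Q>K, reverse
Step 1:
                  E         D
  I         0.09897    0.2331
  C         0.09129   -0.1826
  E          0.1903   0.05053
  solve Keq expr → x = -0.09129; check Q = 0.01342
Then remove 0.0156 M of D.
Step 2:
                  E         D
  I          0.1903   0.03493
  C        -0.00731   0.01462
  E          0.1829   0.04955
  solve Keq expr → x = 0.00731; check Q = 0.01342
Then change container volume by factor 0.5 (V_new/V_old).
Step 3:
                  E         D
  I          0.3659    0.0991
  C         0.01386  -0.02771
  E          0.3797   0.07139
  solve Keq expr → x = -0.01386; check Q = 0.01342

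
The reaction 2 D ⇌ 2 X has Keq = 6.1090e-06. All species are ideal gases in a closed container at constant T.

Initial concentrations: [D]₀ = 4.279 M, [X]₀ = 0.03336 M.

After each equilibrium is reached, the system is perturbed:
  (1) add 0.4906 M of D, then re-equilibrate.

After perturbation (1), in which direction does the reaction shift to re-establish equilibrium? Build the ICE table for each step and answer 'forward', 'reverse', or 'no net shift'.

Q₀ = 6.0781e-05 vs Keq = 6.1090e-06 ⇒ Q>K, reverse
Step 1:
                  D         X
  I           4.279   0.03336
  C         0.02273  -0.02273
  E           4.302   0.01063
  solve Keq expr → x = -0.01136; check Q = 6.1090e-06
Then add 0.4906 M of D.
Step 2:
                  D         X
  I           4.792   0.01063
  C        -0.00121   0.00121
  E           4.791   0.01184
  solve Keq expr → x = 6.0480e-04; check Q = 6.1090e-06

Direction: forward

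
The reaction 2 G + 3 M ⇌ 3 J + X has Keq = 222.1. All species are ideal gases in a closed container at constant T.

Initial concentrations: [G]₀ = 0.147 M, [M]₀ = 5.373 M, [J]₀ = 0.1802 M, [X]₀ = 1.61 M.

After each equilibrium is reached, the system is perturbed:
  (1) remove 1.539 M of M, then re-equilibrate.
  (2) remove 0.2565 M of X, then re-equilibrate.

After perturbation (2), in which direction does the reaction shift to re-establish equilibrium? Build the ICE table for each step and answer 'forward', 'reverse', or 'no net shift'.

Direction: forward

Q₀ = 0.002811 vs Keq = 222.1 ⇒ Q<K, forward
Step 1:
                   G          M          J          X
  init         0.147      5.373     0.1802       1.61
  Δ          -0.1451    -0.2177     0.2177    0.07257
  eq        0.001866      5.155     0.3979      1.683
  solve Keq expr → x = 0.07257; check Q = 222.1
Then remove 1.539 M of M.
Step 2:
                   G          M          J          X
  init      0.001866      3.616     0.3979      1.683
  Δ         0.001284   0.001926  -0.001926 -6.4210e-04
  eq        0.003151      3.618      0.396      1.682
  solve Keq expr → x = -6.4210e-04; check Q = 222.1
Then remove 0.2565 M of X.
Step 3:
                   G          M          J          X
  init      0.003151      3.618      0.396      1.425
  Δ       -2.4555e-04 -3.6833e-04 3.6833e-04 1.2278e-04
  eq        0.002905      3.618     0.3963      1.426
  solve Keq expr → x = 1.2278e-04; check Q = 222.1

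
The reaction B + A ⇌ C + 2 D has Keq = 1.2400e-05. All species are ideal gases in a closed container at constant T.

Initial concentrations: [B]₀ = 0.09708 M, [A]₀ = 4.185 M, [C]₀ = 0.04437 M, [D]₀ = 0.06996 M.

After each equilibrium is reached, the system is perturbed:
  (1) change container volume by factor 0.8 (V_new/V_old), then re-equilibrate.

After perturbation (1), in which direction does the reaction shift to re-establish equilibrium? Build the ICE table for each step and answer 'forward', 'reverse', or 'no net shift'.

Q₀ = 5.3452e-04 vs Keq = 1.2400e-05 ⇒ Q>K, reverse
Step 1:
                    B           A           C           D
  init        0.09708       4.185     0.04437     0.06996
  Δ           0.02571     0.02571    -0.02571    -0.05142
  eq           0.1228       4.211     0.01866     0.01854
  solve Keq expr → x = -0.02571; check Q = 1.2400e-05
Then change container volume by factor 0.8 (V_new/V_old).
Step 2:
                    B           A           C           D
  init         0.1535       5.263     0.02332     0.02317
  Δ        9.6709e-04  9.6709e-04 -9.6709e-04   -0.001934
  eq           0.1545       5.264     0.02236     0.02124
  solve Keq expr → x = -9.6709e-04; check Q = 1.2400e-05

Direction: reverse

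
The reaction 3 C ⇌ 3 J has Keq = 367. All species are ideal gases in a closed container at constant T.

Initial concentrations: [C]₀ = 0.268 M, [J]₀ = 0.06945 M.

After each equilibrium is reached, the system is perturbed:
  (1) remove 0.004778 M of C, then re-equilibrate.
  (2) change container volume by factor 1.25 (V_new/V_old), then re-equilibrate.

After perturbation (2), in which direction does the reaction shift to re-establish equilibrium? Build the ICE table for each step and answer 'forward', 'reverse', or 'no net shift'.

Q₀ = 0.0174 vs Keq = 367 ⇒ Q<K, forward
Step 1:
                   C          J
  init         0.268    0.06945
  Δ          -0.2266     0.2266
  eq         0.04136     0.2961
  solve Keq expr → x = 0.07555; check Q = 367
Then remove 0.004778 M of C.
Step 2:
                   C          J
  init       0.03658     0.2961
  Δ         0.004192  -0.004192
  eq         0.04077     0.2919
  solve Keq expr → x = -0.001397; check Q = 367
Then change container volume by factor 1.25 (V_new/V_old).
Step 3:
                   C          J
  init       0.03262     0.2335
  Δ                0          0
  eq         0.03262     0.2335
  solve Keq expr → x = 0; check Q = 367

Direction: no net shift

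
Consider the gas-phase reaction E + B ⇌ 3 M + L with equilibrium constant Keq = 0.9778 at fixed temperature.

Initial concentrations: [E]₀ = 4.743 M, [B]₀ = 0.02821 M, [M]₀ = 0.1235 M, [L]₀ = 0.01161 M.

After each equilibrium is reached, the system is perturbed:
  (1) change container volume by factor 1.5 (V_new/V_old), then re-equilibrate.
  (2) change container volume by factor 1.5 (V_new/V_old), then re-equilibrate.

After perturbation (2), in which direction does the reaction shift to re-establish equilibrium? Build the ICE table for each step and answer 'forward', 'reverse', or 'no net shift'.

Direction: forward

Q₀ = 1.6345e-04 vs Keq = 0.9778 ⇒ Q<K, forward
Step 1:
                    E           B           M           L
  init          4.743     0.02821      0.1235     0.01161
  Δ          -0.02813    -0.02813      0.0844     0.02813
  eq            4.715  7.7461e-05      0.2079     0.03974
  solve Keq expr → x = 0.02813; check Q = 0.9778
Then change container volume by factor 1.5 (V_new/V_old).
Step 2:
                    E           B           M           L
  init          3.143  5.1641e-05      0.1386      0.0265
  Δ       -2.8622e-05 -2.8622e-05  8.5865e-05  2.8622e-05
  eq            3.143  2.3019e-05      0.1387     0.02652
  solve Keq expr → x = 2.8622e-05; check Q = 0.9778
Then change container volume by factor 1.5 (V_new/V_old).
Step 3:
                    E           B           M           L
  init          2.095  1.5346e-05     0.09246     0.01768
  Δ       -8.5167e-06 -8.5167e-06  2.5550e-05  8.5167e-06
  eq            2.095  6.8295e-06     0.09248     0.01769
  solve Keq expr → x = 8.5167e-06; check Q = 0.9778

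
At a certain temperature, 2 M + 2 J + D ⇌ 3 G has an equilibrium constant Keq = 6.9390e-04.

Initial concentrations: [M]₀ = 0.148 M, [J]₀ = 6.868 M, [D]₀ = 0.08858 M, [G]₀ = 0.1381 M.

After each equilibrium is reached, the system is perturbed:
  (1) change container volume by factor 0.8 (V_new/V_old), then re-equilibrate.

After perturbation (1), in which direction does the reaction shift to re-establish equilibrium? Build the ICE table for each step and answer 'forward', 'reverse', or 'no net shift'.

Q₀ = 0.02878 vs Keq = 6.9390e-04 ⇒ Q>K, reverse
Step 1:
                  M         J         D         G
  I           0.148     6.868   0.08858    0.1381
  C          0.0558    0.0558    0.0279  -0.08371
  E          0.2038     6.924    0.1165   0.05439
  solve Keq expr → x = -0.0279; check Q = 6.9390e-04
Then change container volume by factor 0.8 (V_new/V_old).
Step 2:
                  M         J         D         G
  I          0.2548     8.655    0.1456   0.06799
  C        -0.00605  -0.00605 -0.003025  0.009074
  E          0.2487     8.649    0.1426   0.07707
  solve Keq expr → x = 0.003025; check Q = 6.9390e-04

Direction: forward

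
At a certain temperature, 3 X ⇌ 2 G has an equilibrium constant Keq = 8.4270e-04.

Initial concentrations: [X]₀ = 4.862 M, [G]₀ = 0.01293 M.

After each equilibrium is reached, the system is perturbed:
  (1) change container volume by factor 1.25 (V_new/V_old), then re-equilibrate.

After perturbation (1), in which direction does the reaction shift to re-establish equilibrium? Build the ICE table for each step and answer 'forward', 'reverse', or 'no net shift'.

Direction: reverse

Q₀ = 1.4546e-06 vs Keq = 8.4270e-04 ⇒ Q<K, forward
Step 1:
                   X          G
  init         4.862    0.01293
  Δ          -0.3921     0.2614
  eq            4.47     0.2743
  solve Keq expr → x = 0.1307; check Q = 8.4270e-04
Then change container volume by factor 1.25 (V_new/V_old).
Step 2:
                   X          G
  init         3.576     0.2195
  Δ          0.03093   -0.02062
  eq           3.607     0.1989
  solve Keq expr → x = -0.01031; check Q = 8.4270e-04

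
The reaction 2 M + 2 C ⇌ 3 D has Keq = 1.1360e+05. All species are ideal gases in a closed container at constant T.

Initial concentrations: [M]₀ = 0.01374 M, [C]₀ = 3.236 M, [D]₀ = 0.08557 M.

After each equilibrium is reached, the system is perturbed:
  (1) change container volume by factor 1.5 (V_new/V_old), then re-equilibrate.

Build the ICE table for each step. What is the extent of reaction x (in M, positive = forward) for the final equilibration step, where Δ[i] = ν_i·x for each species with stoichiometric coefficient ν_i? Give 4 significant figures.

Q₀ = 0.3169 vs Keq = 1.1360e+05 ⇒ Q<K, forward
Step 1:
                  M         C         D
  I         0.01374     3.236   0.08557
  C        -0.01371  -0.01371   0.02056
  E       3.1836e-05     3.222    0.1061
  solve Keq expr → x = 0.006854; check Q = 1.1360e+05
Then change container volume by factor 1.5 (V_new/V_old).
Step 2:
                  M         C         D
  I       2.1224e-05     2.148   0.07075
  C       4.7660e-06 4.7660e-06 -7.1490e-06
  E       2.5990e-05     2.148   0.07075
  solve Keq expr → x = -2.3830e-06; check Q = 1.1360e+05

x = -2.3830e-06 M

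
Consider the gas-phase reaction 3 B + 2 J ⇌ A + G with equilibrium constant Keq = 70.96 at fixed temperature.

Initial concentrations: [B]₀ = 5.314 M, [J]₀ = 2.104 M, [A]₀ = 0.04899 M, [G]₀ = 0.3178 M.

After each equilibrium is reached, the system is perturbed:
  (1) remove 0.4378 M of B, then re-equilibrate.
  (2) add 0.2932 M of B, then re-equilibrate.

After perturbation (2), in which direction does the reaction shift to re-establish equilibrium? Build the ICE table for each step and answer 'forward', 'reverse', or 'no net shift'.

Q₀ = 2.3437e-05 vs Keq = 70.96 ⇒ Q<K, forward
Step 1:
                    B           J           A           G
  I             5.314       2.104     0.04899      0.3178
  C            -3.091      -2.061        1.03        1.03
  E             2.223     0.04321       1.079       1.348
  solve Keq expr → x = 1.03; check Q = 70.96
Then remove 0.4378 M of B.
Step 2:
                    B           J           A           G
  I             1.785     0.04321       1.079       1.348
  C           0.02298     0.01532   -0.007659   -0.007659
  E             1.808     0.05853       1.072       1.341
  solve Keq expr → x = -0.007659; check Q = 70.96
Then add 0.2932 M of B.
Step 3:
                    B           J           A           G
  I             2.101     0.05853       1.072       1.341
  C          -0.01655    -0.01104    0.005518    0.005518
  E             2.085     0.04749       1.077       1.346
  solve Keq expr → x = 0.005518; check Q = 70.96

Direction: forward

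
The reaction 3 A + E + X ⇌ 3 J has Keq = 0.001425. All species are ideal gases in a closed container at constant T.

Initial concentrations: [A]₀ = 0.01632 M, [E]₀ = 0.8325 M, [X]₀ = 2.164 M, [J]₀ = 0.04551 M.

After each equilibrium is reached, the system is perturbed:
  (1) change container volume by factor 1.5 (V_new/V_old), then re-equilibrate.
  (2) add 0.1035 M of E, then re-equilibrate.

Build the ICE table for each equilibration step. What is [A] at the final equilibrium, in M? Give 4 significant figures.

[A]_eq = 0.03709 M

Q₀ = 12.04 vs Keq = 0.001425 ⇒ Q>K, reverse
Step 1:
                   A          E          X          J
  I          0.01632     0.8325      2.164    0.04551
  C          0.03802    0.01267    0.01267   -0.03802
  E          0.05434     0.8452      2.177   0.007492
  solve Keq expr → x = -0.01267; check Q = 0.001425
Then change container volume by factor 1.5 (V_new/V_old).
Step 2:
                   A          E          X          J
  I          0.03623     0.5634      1.451   0.004995
  C         0.001069 3.5647e-04 3.5647e-04  -0.001069
  E          0.03729     0.5638      1.451   0.003926
  solve Keq expr → x = -3.5647e-04; check Q = 0.001425
Then add 0.1035 M of E.
Step 3:
                   A          E          X          J
  I          0.03729     0.6673      1.451   0.003926
  C       -2.0393e-04 -6.7978e-05 -6.7978e-05 2.0393e-04
  E          0.03709     0.6672      1.451   0.004129
  solve Keq expr → x = 6.7978e-05; check Q = 0.001425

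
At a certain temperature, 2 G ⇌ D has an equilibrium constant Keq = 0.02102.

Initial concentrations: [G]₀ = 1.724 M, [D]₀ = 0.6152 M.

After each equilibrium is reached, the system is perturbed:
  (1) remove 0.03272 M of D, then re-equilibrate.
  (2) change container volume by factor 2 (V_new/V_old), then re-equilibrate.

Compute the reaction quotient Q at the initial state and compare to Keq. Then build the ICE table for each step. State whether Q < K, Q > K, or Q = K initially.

Q₀ = 0.207 vs Keq = 0.02102 ⇒ Q>K, reverse
Step 1:
                    G           D
  I             1.724      0.6152
  C            0.9335     -0.4668
  E             2.658      0.1484
  solve Keq expr → x = -0.4668; check Q = 0.02102
Then remove 0.03272 M of D.
Step 2:
                    G           D
  I             2.658      0.1157
  C          -0.05359     0.02679
  E             2.604      0.1425
  solve Keq expr → x = 0.02679; check Q = 0.02102
Then change container volume by factor 2 (V_new/V_old).
Step 3:
                    G           D
  I             1.302     0.07126
  C           0.06407    -0.03204
  E             1.366     0.03922
  solve Keq expr → x = -0.03204; check Q = 0.02102

Q₀ = 0.207; Q > K (proceeds reverse)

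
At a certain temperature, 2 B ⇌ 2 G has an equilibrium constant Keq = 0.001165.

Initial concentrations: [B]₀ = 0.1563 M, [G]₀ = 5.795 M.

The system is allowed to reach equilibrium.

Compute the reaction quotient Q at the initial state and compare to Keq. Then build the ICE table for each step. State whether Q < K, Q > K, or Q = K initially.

Q₀ = 1375 vs Keq = 0.001165 ⇒ Q>K, reverse
Step 1:
                    B           G
  init         0.1563       5.795
  Δ             5.599      -5.599
  eq            5.755      0.1964
  solve Keq expr → x = -2.799; check Q = 0.001165

Q₀ = 1375; Q > K (proceeds reverse)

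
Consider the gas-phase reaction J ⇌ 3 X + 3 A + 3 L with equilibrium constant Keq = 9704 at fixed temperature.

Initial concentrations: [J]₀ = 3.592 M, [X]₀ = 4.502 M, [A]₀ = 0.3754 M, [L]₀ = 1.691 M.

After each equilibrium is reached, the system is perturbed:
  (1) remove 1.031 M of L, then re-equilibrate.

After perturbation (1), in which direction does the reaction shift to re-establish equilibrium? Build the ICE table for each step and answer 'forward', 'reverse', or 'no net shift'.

Q₀ = 6.498 vs Keq = 9704 ⇒ Q<K, forward
Step 1:
                    J           X           A           L
  I             3.592       4.502      0.3754       1.691
  C           -0.4552       1.366       1.366       1.366
  E             3.137       5.868       1.741       3.057
  solve Keq expr → x = 0.4552; check Q = 9704
Then remove 1.031 M of L.
Step 2:
                    J           X           A           L
  I             3.137       5.868       1.741       2.026
  C           -0.1161      0.3484      0.3484      0.3484
  E             3.021       6.216       2.089       2.374
  solve Keq expr → x = 0.1161; check Q = 9704

Direction: forward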